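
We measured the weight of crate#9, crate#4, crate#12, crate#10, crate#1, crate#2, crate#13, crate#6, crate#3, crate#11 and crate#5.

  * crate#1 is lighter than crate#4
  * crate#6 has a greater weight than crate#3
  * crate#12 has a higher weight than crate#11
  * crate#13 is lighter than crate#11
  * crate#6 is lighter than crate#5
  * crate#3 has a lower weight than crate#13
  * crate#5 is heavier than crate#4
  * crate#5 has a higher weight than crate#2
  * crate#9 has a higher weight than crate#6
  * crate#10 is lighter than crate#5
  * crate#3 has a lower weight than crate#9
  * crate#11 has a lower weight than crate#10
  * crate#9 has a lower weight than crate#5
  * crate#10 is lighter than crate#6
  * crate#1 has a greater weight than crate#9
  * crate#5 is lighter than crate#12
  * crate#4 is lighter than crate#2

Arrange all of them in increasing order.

crate#3 < crate#13 < crate#11 < crate#10 < crate#6 < crate#9 < crate#1 < crate#4 < crate#2 < crate#5 < crate#12

The consecutive links are each given: crate#3 < crate#13; crate#13 < crate#11; crate#11 < crate#10; crate#10 < crate#6; crate#6 < crate#9; crate#9 < crate#1; crate#1 < crate#4; crate#4 < crate#2; crate#2 < crate#5; crate#5 < crate#12.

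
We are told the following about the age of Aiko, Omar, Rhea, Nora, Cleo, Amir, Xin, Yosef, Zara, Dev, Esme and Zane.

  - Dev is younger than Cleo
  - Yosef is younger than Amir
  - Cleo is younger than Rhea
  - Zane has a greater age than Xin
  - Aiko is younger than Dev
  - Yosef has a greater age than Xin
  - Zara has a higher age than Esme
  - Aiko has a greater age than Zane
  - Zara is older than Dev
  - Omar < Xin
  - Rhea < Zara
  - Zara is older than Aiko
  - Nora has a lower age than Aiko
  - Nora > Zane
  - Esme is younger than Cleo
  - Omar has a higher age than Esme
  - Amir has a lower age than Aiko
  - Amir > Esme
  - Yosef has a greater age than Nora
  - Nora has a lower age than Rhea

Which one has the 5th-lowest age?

The consecutive relations fix a unique order: Esme < Omar < Xin < Zane < Nora < Yosef < Amir < Aiko < Dev < Cleo < Rhea < Zara.
Counting 5 from the smallest end gives Nora.

Nora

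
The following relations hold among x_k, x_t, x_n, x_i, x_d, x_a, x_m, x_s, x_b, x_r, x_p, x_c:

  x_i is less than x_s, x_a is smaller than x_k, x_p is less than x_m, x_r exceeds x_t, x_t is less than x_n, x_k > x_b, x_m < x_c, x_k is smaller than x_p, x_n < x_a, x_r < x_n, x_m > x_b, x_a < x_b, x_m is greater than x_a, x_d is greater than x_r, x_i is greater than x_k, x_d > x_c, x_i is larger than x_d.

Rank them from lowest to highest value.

x_t < x_r < x_n < x_a < x_b < x_k < x_p < x_m < x_c < x_d < x_i < x_s

The consecutive links are each given: x_t < x_r; x_r < x_n; x_n < x_a; x_a < x_b; x_b < x_k; x_k < x_p; x_p < x_m; x_m < x_c; x_c < x_d; x_d < x_i; x_i < x_s.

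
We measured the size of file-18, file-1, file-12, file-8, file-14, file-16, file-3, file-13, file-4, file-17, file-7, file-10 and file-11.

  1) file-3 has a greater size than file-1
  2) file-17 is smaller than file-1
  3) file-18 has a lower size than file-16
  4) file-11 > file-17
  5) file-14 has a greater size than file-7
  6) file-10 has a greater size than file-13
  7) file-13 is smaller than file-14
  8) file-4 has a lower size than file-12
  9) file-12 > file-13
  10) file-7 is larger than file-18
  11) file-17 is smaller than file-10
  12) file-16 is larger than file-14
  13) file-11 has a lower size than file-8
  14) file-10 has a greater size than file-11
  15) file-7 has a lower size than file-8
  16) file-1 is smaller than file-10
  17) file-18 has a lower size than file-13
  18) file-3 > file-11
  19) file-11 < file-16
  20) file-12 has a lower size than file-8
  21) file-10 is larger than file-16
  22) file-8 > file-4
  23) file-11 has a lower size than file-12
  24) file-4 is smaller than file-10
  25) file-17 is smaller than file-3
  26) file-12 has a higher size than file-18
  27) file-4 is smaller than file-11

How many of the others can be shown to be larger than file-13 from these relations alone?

5

The elements the relations force above file-13 are file-12, file-8, file-14, file-16, file-10 — no chain reaches any other.
That is 5.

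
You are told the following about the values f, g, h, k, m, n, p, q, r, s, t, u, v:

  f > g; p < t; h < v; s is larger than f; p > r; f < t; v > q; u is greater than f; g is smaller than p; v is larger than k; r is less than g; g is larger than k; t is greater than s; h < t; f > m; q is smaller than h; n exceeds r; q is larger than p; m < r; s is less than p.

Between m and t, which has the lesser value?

m

m < r and r < g give m < g.
Then g < f extends the chain to f.
With f < s: m < r < g < f < s.
With s < p: m < r < g < f < s < p.
With p < q: m < r < g < f < s < p < q.
Then q < h extends the chain to h.
With h < t: m < r < g < f < s < p < q < h < t.
So m < t; m is the smaller of the two.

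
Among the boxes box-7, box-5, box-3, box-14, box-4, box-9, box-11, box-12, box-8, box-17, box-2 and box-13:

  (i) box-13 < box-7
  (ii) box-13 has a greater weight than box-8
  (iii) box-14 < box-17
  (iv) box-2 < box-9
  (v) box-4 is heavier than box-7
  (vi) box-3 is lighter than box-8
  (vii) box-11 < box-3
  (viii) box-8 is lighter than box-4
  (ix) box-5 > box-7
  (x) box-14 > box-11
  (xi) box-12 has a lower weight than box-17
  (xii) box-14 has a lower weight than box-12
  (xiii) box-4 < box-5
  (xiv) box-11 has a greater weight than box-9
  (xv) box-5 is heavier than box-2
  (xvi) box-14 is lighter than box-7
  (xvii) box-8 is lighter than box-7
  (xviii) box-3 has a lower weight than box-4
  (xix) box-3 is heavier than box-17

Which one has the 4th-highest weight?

box-13

Piecing the relations together gives one ordering: box-2 < box-9 < box-11 < box-14 < box-12 < box-17 < box-3 < box-8 < box-13 < box-7 < box-4 < box-5.
The 4th largest is box-13.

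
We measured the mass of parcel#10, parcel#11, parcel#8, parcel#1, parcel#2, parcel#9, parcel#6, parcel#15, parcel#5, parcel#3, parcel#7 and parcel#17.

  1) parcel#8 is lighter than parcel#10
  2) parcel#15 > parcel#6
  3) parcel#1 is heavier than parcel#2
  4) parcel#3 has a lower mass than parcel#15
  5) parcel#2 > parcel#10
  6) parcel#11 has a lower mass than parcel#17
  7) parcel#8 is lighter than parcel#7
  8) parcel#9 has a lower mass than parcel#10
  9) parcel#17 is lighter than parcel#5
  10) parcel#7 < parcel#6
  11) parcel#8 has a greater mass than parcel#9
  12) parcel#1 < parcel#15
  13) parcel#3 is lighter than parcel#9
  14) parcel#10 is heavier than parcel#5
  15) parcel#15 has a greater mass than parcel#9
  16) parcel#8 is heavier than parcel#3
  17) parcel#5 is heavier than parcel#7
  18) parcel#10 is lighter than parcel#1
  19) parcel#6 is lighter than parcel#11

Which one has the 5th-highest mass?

The consecutive relations fix a unique order: parcel#3 < parcel#9 < parcel#8 < parcel#7 < parcel#6 < parcel#11 < parcel#17 < parcel#5 < parcel#10 < parcel#2 < parcel#1 < parcel#15.
The 5th largest is parcel#5.

parcel#5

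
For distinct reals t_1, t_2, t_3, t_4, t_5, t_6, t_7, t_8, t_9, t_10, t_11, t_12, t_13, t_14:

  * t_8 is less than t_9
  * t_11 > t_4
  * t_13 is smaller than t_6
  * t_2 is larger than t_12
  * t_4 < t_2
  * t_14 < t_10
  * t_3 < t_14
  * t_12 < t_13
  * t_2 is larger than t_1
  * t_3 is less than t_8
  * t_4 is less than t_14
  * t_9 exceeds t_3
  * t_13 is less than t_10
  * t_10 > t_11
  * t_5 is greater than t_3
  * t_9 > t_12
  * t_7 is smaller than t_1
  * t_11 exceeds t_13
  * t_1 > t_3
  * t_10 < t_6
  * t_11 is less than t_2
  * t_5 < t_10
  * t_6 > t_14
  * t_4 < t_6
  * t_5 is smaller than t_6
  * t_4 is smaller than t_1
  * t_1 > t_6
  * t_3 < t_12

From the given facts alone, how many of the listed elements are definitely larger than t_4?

6

Directly above t_4: t_14, t_11, t_6, t_1, t_2.
One step further: t_10 (6 so far).
Nothing else is reachable above t_4; 6 in all.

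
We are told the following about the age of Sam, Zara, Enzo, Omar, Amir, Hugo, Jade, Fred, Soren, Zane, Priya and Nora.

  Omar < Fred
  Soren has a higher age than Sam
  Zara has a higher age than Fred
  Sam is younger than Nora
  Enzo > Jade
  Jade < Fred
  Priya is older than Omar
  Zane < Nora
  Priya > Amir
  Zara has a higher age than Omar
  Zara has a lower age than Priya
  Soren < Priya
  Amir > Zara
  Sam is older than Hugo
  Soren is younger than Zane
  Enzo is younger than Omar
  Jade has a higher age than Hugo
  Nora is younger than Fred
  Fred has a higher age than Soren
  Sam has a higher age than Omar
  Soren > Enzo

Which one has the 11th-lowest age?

Chaining the given pairs: Hugo < Jade < Enzo < Omar < Sam < Soren < Zane < Nora < Fred < Zara < Amir < Priya.
Counting 11 from the smallest end gives Amir.

Amir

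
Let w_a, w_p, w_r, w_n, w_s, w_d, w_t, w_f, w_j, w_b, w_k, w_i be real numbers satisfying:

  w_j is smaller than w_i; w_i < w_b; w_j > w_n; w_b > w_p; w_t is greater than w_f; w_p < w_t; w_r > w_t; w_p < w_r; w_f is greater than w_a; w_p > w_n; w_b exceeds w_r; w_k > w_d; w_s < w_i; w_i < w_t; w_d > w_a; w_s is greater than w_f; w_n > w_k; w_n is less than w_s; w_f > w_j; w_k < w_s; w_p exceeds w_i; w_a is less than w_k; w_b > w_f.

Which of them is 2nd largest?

w_r

The consecutive relations fix a unique order: w_a < w_d < w_k < w_n < w_j < w_f < w_s < w_i < w_p < w_t < w_r < w_b.
The 2nd largest is w_r.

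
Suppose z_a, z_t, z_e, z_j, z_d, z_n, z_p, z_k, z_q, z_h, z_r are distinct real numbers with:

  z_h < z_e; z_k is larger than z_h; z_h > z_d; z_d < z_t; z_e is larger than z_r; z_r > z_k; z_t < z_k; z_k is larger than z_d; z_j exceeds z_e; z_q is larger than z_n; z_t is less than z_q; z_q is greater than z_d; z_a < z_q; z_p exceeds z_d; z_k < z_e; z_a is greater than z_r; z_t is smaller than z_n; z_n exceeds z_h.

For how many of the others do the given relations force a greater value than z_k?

From z_k the given relations immediately reach z_r, z_e.
From those, z_a, z_j — 4 in total.
From those, z_q — 5 in total.
Nothing else is reachable above z_k; 5 in all.

5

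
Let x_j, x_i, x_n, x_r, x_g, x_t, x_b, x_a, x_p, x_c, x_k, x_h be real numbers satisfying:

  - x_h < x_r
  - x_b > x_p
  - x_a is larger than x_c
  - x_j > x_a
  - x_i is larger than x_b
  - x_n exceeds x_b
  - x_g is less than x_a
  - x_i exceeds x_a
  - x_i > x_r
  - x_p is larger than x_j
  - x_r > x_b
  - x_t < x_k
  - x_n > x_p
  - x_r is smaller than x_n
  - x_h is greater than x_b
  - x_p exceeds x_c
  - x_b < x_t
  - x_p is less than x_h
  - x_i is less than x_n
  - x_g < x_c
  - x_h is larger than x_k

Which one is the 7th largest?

x_b

Chaining the given pairs: x_g < x_c < x_a < x_j < x_p < x_b < x_t < x_k < x_h < x_r < x_i < x_n.
The 7th largest is x_b.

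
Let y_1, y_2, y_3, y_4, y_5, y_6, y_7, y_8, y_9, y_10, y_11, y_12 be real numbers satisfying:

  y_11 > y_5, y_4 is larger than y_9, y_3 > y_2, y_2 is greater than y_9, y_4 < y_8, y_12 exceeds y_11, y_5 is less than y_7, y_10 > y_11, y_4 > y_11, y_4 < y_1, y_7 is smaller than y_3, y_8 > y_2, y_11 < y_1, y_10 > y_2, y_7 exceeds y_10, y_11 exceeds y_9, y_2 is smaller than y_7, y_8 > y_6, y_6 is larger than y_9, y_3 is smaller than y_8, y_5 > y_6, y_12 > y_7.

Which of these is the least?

y_9

y_2 is not least since y_9 < y_2; y_6 is not least since y_9 < y_6; y_5 is not least since y_6 < y_5; y_11 is not least since y_5 < y_11; y_4 is not least since y_9 < y_4; y_10 is not least since y_11 < y_10; y_7 is not least since y_5 < y_7; y_3 is not least since y_2 < y_3; y_8 is not least since y_3 < y_8; y_1 is not least since y_4 < y_1; y_12 is not least since y_11 < y_12.
Only y_9 has nothing below it, so y_9 is the least.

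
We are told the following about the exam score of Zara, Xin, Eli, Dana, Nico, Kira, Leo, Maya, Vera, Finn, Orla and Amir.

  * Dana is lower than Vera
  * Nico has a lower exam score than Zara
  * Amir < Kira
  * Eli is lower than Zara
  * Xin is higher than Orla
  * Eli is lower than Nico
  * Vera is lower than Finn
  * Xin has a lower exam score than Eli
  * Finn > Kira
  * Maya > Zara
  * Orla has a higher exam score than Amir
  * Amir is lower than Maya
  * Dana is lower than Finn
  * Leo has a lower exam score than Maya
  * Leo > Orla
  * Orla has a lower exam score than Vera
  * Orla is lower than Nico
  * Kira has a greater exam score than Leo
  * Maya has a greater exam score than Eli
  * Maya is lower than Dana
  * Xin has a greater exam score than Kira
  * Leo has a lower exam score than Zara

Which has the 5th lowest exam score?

Xin

The consecutive relations fix a unique order: Amir < Orla < Leo < Kira < Xin < Eli < Nico < Zara < Maya < Dana < Vera < Finn.
The 5th smallest is Xin.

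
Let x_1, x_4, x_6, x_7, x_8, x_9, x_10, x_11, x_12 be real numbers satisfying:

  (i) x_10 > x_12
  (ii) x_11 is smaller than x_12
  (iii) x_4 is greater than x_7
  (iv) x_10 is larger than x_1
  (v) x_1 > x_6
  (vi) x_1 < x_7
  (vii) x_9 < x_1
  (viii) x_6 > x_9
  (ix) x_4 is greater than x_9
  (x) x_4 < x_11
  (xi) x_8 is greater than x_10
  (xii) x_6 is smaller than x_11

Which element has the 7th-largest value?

x_1

Piecing the relations together gives one ordering: x_9 < x_6 < x_1 < x_7 < x_4 < x_11 < x_12 < x_10 < x_8.
The 7th largest is x_1.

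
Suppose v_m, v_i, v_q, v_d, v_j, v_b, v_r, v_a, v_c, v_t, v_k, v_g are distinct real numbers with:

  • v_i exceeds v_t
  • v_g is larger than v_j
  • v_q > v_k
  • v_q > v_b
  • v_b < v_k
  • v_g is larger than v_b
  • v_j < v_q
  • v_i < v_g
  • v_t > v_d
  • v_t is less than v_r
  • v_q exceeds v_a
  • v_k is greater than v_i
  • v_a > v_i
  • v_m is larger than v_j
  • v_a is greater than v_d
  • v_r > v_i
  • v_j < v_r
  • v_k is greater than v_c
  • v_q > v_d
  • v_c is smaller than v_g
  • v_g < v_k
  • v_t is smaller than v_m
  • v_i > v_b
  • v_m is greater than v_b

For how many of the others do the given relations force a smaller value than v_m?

Directly below v_m: v_b, v_j, v_t.
One step further: v_d (4 so far).
Nothing else is reachable below v_m; 4 in all.

4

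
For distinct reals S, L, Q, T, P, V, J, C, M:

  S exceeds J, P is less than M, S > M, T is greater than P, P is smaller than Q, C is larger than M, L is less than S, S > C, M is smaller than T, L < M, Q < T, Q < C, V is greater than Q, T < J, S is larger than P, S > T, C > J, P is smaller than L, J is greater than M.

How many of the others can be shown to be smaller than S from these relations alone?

7

Directly below S: P, L, M, T, J, C.
One step further: Q (7 so far).
No other element is forced below S by the given relations, so the count is 7.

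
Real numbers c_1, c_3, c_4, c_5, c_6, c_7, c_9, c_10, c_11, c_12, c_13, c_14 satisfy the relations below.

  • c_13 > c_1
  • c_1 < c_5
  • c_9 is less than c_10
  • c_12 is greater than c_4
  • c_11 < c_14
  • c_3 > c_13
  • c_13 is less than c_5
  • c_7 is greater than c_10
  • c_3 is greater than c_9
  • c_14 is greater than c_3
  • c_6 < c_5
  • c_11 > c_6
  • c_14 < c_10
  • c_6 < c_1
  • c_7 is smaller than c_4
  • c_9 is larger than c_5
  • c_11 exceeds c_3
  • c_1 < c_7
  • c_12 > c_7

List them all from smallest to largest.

c_6 < c_1 < c_13 < c_5 < c_9 < c_3 < c_11 < c_14 < c_10 < c_7 < c_4 < c_12

Nothing is placed below c_6, so it is least; from there c_6 < c_1; c_1 < c_13; c_13 < c_5; c_5 < c_9; c_9 < c_3; c_3 < c_11; c_11 < c_14; c_14 < c_10; c_10 < c_7; c_7 < c_4; c_4 < c_12, each given directly.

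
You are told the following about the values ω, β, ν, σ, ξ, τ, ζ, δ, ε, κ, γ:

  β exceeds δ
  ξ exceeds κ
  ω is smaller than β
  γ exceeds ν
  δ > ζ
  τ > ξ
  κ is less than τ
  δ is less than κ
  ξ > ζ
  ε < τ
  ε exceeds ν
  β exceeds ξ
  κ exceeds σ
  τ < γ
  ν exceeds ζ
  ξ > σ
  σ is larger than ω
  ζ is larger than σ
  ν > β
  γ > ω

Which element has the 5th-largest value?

β

The consecutive relations fix a unique order: ω < σ < ζ < δ < κ < ξ < β < ν < ε < τ < γ.
Counting 5 from the largest end gives β.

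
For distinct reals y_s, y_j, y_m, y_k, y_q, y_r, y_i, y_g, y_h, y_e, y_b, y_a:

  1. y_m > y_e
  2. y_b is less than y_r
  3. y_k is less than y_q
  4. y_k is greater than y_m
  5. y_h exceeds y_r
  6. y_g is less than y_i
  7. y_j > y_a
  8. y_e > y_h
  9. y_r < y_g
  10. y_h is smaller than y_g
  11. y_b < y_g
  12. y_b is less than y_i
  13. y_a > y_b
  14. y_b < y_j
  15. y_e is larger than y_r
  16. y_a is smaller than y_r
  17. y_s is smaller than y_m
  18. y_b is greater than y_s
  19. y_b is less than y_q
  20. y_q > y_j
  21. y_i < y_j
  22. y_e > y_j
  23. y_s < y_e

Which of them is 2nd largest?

y_k

Piecing the relations together gives one ordering: y_s < y_b < y_a < y_r < y_h < y_g < y_i < y_j < y_e < y_m < y_k < y_q.
Counting 2 from the largest end gives y_k.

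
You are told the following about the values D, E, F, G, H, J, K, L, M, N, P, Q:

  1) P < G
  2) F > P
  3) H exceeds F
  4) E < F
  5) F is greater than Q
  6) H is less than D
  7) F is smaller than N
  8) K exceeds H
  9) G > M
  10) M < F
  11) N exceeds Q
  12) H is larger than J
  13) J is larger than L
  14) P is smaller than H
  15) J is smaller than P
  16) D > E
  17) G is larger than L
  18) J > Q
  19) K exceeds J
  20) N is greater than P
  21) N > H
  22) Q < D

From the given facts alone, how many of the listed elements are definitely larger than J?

7

From J the given relations immediately reach P, H, K.
From those, F, D, N, G — 7 in total.
Nothing else is reachable above J; 7 in all.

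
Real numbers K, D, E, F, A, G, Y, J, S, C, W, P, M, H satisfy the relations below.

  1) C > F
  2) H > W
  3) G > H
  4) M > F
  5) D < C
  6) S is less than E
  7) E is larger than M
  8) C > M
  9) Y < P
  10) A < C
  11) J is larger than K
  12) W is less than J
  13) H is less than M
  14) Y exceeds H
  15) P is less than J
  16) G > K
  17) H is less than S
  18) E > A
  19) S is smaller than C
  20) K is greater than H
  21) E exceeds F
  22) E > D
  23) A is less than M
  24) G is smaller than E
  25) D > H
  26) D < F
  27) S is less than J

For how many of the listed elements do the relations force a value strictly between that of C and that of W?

Chaining upward from W reaches: H, K, D, S, F, Y, P, G, M, J, E.
Chaining downward from C reaches: H, D, S, A, F, M.
Strictly between W and C are those in both lists: H, D, S, F, M — 5 elements.

5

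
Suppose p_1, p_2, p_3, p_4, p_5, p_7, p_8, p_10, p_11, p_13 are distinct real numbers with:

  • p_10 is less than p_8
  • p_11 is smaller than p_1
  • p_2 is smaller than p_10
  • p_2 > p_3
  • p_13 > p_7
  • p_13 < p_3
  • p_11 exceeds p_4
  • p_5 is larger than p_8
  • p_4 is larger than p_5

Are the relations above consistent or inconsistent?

consistent

The single ordering p_7 < p_13 < p_3 < p_2 < p_10 < p_8 < p_5 < p_4 < p_11 < p_1 satisfies every listed relation, so no contradiction arises.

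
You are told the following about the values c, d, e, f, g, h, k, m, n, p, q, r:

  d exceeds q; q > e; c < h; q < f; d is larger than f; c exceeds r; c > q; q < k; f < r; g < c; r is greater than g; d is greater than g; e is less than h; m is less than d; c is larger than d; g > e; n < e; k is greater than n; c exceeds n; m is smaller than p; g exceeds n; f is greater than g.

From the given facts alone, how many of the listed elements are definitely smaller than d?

6

From d the given relations immediately reach m, g, q, f.
From those, n, e — 6 in total.
Nothing else is reachable below d; 6 in all.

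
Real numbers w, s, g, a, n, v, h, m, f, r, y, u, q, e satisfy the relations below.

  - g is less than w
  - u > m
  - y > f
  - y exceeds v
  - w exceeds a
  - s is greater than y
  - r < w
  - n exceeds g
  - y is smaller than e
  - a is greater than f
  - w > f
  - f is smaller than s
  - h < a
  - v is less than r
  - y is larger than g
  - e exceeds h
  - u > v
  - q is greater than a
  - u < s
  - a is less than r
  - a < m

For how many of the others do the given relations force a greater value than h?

8

Directly above h: a, e.
One step further: q, m, r, w (6 so far).
One step further: u (7 so far).
One step further: s (8 so far).
Nothing else is reachable above h; 8 in all.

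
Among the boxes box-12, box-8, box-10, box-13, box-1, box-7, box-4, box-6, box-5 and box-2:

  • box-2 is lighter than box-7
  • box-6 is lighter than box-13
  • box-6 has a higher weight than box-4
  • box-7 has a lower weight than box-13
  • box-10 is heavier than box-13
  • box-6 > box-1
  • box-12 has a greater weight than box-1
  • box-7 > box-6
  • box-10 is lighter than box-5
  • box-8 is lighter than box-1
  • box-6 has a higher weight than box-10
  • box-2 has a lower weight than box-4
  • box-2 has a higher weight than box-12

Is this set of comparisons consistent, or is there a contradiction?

inconsistent

We have box-10 < box-6 stated directly, yet also box-6 < box-7 < box-13 < box-10 by chaining the others — so box-6 < box-10. Contradiction.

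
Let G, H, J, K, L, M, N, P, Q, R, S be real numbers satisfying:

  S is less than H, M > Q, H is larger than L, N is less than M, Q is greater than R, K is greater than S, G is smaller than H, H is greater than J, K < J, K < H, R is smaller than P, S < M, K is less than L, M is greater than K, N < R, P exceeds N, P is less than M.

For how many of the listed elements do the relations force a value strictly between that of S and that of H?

Chaining upward from S reaches: K, L, J, M.
Chaining downward from H reaches: G, K, L, J.
Strictly between S and H are those in both lists: K, L, J — 3 elements.

3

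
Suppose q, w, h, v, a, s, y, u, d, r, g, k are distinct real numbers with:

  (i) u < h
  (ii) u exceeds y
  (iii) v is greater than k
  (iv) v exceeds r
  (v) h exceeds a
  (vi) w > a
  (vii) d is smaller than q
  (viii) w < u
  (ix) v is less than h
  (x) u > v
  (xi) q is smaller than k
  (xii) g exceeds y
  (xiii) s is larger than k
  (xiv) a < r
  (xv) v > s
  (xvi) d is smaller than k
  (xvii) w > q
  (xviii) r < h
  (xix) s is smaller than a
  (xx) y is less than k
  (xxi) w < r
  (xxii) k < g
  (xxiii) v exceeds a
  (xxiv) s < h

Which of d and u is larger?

u

d < k and k < s give d < s.
Then s < a extends the chain to a.
Then a < r extends the chain to r.
With r < v: d < k < s < a < r < v.
With v < u: d < k < s < a < r < v < u.
So d < u; u is the larger of the two.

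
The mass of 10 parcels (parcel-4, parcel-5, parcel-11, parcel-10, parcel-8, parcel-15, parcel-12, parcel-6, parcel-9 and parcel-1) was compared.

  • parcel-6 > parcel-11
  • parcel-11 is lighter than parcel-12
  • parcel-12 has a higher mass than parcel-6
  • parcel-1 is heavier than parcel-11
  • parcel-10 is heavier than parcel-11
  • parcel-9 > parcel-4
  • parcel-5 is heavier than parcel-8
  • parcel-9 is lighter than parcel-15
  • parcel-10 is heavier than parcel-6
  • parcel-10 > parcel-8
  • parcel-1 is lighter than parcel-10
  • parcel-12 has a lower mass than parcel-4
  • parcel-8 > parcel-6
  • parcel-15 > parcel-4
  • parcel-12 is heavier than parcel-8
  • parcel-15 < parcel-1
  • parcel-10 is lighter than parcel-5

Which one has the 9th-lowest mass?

parcel-10

Piecing the relations together gives one ordering: parcel-11 < parcel-6 < parcel-8 < parcel-12 < parcel-4 < parcel-9 < parcel-15 < parcel-1 < parcel-10 < parcel-5.
Counting 9 from the smallest end gives parcel-10.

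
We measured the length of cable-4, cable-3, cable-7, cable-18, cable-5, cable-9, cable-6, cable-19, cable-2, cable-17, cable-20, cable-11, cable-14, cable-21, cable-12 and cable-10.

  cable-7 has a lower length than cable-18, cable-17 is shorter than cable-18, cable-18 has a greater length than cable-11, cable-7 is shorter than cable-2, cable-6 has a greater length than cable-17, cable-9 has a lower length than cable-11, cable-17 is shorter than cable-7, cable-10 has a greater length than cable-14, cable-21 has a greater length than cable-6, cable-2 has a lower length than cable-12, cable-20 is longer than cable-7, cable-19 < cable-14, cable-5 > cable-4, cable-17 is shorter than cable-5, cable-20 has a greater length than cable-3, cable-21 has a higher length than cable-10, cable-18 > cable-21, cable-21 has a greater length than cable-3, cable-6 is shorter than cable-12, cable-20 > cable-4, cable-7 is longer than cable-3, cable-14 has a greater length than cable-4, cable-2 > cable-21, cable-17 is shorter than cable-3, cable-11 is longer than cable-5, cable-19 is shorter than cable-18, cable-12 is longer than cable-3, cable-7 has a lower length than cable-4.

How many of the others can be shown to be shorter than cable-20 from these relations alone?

4

Directly below cable-20: cable-3, cable-7, cable-4.
One step further: cable-17 (4 so far).
Nothing else is reachable below cable-20; 4 in all.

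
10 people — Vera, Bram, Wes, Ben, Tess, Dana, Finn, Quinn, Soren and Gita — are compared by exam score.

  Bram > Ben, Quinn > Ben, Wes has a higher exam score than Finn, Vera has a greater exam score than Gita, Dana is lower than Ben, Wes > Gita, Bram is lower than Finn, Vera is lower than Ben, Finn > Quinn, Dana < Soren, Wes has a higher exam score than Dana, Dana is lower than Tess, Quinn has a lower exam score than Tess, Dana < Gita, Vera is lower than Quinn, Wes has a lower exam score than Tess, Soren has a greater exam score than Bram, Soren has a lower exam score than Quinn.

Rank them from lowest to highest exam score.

Dana < Gita < Vera < Ben < Bram < Soren < Quinn < Finn < Wes < Tess

The consecutive links are each given: Dana < Gita; Gita < Vera; Vera < Ben; Ben < Bram; Bram < Soren; Soren < Quinn; Quinn < Finn; Finn < Wes; Wes < Tess.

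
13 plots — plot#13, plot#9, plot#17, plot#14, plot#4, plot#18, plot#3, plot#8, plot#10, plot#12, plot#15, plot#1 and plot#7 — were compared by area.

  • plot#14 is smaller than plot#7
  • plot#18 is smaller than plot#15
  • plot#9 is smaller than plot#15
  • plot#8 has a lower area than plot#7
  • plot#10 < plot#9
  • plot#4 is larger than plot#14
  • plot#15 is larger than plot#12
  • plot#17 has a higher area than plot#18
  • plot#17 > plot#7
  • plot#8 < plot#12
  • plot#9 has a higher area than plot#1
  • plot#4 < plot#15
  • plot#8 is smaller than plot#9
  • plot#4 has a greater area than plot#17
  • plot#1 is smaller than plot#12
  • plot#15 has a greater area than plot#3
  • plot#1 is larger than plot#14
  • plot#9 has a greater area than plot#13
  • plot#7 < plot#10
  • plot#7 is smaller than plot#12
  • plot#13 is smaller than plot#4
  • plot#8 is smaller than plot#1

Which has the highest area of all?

plot#13 is not greatest since plot#13 < plot#4; plot#14 is not greatest since plot#14 < plot#1; plot#8 is not greatest since plot#8 < plot#1; plot#18 is not greatest since plot#18 < plot#17; plot#7 is not greatest since plot#7 < plot#10; plot#1 is not greatest since plot#1 < plot#9; plot#10 is not greatest since plot#10 < plot#9; plot#17 is not greatest since plot#17 < plot#4; plot#12 is not greatest since plot#12 < plot#15; plot#9 is not greatest since plot#9 < plot#15; plot#3 is not greatest since plot#3 < plot#15; plot#4 is not greatest since plot#4 < plot#15.
Only plot#15 has nothing above it, so plot#15 is the highest area.

plot#15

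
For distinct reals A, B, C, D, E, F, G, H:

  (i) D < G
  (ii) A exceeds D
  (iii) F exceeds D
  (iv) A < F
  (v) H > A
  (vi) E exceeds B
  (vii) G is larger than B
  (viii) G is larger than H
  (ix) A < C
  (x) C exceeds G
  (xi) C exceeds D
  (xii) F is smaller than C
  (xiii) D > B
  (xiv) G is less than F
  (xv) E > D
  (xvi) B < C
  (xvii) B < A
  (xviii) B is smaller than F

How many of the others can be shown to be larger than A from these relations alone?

From A the given relations immediately reach H, F, C.
From those, G — 4 in total.
Nothing else is reachable above A; 4 in all.

4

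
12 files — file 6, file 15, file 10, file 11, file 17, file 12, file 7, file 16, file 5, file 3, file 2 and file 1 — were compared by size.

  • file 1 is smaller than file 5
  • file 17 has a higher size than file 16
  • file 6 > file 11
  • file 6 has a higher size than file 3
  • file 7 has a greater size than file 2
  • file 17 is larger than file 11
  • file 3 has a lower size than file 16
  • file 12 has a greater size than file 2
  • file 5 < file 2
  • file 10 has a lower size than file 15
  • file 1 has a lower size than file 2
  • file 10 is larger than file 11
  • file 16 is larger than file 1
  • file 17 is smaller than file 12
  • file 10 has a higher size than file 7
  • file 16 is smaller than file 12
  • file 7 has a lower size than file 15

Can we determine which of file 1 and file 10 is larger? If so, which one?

file 10

Chaining the given relations: file 1 < file 5 < file 2 < file 7 < file 10.
So file 10 is larger.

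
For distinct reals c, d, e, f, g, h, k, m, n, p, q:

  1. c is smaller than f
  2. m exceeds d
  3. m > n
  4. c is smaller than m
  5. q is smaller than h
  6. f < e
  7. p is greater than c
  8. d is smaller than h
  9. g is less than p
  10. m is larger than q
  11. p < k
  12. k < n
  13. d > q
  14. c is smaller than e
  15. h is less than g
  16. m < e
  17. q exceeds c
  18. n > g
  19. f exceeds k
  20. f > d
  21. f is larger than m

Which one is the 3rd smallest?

The consecutive relations fix a unique order: c < q < d < h < g < p < k < n < m < f < e.
The 3rd smallest is d.

d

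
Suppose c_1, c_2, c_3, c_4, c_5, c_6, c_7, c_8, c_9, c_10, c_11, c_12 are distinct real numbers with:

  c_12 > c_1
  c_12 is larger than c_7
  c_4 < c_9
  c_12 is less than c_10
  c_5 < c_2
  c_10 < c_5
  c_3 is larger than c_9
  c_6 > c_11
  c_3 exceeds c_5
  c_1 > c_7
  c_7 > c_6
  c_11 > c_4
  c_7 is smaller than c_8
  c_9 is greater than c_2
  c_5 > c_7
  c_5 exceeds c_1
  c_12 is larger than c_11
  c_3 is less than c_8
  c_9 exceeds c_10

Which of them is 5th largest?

Piecing the relations together gives one ordering: c_4 < c_11 < c_6 < c_7 < c_1 < c_12 < c_10 < c_5 < c_2 < c_9 < c_3 < c_8.
The 5th largest is c_5.

c_5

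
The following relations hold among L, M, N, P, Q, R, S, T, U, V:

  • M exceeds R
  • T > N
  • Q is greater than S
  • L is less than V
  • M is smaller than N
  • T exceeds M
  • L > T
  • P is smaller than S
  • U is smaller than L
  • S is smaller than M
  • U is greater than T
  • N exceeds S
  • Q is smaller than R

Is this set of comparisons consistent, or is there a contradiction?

consistent

The single ordering P < S < Q < R < M < N < T < U < L < V satisfies every listed relation, so no contradiction arises.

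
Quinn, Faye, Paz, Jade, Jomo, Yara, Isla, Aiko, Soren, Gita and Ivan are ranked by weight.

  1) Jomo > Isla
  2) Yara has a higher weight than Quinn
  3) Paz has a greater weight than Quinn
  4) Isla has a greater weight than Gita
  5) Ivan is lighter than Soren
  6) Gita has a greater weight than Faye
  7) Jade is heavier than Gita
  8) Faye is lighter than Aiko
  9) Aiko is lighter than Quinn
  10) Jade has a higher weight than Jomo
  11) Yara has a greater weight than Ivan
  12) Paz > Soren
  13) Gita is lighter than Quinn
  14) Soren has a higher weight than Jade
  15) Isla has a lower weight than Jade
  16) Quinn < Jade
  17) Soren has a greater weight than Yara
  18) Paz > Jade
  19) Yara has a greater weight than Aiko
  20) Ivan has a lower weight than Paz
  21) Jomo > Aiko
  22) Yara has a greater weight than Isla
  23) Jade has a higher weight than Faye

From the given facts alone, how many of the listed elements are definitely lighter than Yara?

The elements the relations force below Yara are Faye, Gita, Aiko, Quinn, Isla, Ivan — no chain reaches any other.
That is 6.

6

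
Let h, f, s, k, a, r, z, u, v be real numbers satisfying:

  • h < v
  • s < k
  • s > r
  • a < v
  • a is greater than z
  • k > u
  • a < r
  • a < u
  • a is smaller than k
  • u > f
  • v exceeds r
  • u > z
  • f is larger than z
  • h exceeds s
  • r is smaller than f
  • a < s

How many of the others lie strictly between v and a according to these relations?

3

Chaining upward from a reaches: r, f, u, s, k, h.
Chaining downward from v reaches: z, r, s, h.
Strictly between a and v are those in both lists: r, s, h — 3 elements.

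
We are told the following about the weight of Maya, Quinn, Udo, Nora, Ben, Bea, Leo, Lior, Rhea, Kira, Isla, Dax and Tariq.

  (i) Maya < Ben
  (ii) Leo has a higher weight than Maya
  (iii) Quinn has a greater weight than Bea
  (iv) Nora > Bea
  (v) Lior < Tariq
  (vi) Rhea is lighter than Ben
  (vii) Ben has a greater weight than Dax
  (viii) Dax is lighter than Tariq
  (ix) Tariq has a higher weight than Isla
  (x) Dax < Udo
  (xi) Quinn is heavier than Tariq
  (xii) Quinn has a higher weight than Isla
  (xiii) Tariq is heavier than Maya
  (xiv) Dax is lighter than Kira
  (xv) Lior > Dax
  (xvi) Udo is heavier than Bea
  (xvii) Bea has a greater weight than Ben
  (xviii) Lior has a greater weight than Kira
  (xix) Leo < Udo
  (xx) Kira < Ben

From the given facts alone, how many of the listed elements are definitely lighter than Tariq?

The elements the relations force below Tariq are Dax, Isla, Kira, Maya, Lior — no chain reaches any other.
That is 5.

5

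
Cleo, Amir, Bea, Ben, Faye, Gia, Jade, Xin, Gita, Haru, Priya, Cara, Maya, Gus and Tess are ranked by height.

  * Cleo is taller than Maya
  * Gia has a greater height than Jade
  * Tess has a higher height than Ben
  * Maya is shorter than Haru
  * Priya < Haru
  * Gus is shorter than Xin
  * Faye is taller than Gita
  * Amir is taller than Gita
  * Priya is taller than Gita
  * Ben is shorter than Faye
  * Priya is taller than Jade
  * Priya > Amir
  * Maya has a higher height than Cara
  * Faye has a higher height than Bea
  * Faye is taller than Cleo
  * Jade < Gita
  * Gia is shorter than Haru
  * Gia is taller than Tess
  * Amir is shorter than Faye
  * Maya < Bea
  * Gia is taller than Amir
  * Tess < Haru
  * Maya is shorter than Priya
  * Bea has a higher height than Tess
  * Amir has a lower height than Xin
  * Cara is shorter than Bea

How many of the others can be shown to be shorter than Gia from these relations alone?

5

The elements the relations force below Gia are Jade, Ben, Tess, Gita, Amir — no chain reaches any other.
That is 5.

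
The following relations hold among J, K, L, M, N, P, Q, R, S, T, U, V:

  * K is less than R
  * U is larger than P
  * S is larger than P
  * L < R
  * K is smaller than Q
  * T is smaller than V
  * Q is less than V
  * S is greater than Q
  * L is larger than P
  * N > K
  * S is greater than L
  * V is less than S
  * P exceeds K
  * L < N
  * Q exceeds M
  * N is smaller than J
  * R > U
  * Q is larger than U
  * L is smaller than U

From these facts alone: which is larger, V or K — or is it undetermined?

V

K < P < L < U < Q < V, by transitivity through P, L, U, Q.
So V is larger.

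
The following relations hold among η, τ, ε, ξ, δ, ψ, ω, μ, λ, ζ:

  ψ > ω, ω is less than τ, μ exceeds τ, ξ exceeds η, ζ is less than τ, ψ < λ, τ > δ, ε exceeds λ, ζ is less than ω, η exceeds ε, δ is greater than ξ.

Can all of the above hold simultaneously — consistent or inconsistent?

Every relation is compatible with ζ < ω < ψ < λ < ε < η < ξ < δ < τ < μ; the set is consistent.

consistent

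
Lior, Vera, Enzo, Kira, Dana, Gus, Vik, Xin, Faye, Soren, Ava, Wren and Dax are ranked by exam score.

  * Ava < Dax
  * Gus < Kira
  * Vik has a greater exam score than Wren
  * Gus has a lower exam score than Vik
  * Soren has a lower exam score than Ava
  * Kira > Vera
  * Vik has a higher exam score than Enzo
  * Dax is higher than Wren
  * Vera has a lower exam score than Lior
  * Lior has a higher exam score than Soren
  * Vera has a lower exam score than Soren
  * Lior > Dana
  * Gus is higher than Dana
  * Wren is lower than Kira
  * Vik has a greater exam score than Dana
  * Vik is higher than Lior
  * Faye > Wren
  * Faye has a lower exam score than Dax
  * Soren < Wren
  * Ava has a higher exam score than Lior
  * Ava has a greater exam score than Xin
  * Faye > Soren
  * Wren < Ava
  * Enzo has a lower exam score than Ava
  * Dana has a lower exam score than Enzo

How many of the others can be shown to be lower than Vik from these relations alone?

7

The elements the relations force below Vik are Dana, Gus, Vera, Soren, Wren, Enzo, Lior — no chain reaches any other.
That is 7.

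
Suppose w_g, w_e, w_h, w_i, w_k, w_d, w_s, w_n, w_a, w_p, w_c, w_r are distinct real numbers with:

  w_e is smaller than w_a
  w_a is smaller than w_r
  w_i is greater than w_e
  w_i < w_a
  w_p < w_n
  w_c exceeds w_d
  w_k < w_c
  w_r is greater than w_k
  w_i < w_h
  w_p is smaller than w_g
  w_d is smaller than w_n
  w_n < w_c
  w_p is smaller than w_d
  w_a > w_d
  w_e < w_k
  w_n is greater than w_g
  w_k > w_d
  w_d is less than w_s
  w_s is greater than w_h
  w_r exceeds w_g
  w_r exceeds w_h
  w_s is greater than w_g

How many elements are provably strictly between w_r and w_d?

2

The relations place w_d below w_r. An element lies strictly between them when it is forced above w_d and also forced below w_r.
Above w_d: {w_k, w_n, w_a, w_c, w_s}. Below w_r: {w_e, w_p, w_k, w_g, w_i, w_a, w_h}.
Intersection: {w_k, w_a} — 2.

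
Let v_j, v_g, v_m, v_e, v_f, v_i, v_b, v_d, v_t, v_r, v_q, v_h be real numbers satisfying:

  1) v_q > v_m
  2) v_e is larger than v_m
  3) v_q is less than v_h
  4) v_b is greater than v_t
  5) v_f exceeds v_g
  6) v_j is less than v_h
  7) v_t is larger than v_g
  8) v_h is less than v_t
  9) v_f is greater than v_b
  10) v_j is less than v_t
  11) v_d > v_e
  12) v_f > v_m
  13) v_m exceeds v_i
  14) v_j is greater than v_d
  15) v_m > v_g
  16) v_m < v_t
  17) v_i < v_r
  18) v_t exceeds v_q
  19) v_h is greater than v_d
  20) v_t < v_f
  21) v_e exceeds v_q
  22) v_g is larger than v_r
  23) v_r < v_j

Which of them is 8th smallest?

v_j

Chaining the given pairs: v_i < v_r < v_g < v_m < v_q < v_e < v_d < v_j < v_h < v_t < v_b < v_f.
The 8th smallest is v_j.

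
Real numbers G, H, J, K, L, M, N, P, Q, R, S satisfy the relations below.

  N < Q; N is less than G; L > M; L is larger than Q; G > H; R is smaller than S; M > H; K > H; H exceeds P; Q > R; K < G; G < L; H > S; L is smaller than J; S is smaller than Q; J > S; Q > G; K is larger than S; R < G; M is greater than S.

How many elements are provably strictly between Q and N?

1

The relations place N below Q. An element lies strictly between them when it is forced above N and also forced below Q.
Above N: {G, L, J}. Below Q: {R, P, S, H, K, G}.
Intersection: {G} — 1.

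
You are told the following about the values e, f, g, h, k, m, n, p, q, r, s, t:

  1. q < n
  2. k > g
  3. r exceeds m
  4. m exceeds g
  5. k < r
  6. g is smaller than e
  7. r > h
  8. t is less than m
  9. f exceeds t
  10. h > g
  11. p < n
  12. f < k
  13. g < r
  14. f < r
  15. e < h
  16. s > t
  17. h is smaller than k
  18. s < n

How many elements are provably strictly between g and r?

The relations place g below r. An element lies strictly between them when it is forced above g and also forced below r.
Above g: {e, h, k, m}. Below r: {e, t, f, h, k, m}.
Intersection: {e, h, k, m} — 4.

4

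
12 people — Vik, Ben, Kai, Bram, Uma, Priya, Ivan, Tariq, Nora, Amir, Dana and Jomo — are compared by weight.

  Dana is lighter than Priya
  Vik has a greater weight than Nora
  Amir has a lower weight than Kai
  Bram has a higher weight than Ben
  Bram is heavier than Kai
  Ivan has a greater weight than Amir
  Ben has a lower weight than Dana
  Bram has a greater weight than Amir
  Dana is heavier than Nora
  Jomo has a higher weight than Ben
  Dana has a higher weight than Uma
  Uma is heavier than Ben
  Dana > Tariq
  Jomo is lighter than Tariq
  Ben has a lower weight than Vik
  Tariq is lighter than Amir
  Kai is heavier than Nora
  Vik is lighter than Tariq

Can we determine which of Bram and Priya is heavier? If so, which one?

Following every chain through Priya: below Priya we get Ben, Nora, Jomo, Vik, Tariq, Uma, Dana.
Bram is not reached, and no chain runs the other way from Bram to Priya.
So the given relations leave the order of Priya and Bram undetermined.

undetermined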